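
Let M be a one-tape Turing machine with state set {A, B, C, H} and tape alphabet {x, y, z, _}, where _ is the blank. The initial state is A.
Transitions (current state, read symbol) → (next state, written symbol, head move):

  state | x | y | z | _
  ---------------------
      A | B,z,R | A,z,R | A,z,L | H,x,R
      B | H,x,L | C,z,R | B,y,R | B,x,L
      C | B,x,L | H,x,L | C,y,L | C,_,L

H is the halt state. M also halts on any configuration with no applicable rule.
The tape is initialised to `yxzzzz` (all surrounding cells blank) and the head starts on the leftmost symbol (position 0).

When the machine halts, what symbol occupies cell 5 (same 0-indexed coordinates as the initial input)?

state=A head=0 tape=[y]xzzzz_   (A,y)→(A,z,R)
state=A head=1 tape=z[x]zzzz_   (A,x)→(B,z,R)
state=B head=2 tape=zz[z]zzz_   (B,z)→(B,y,R)
state=B head=3 tape=zzy[z]zz_   (B,z)→(B,y,R)
state=B head=4 tape=zzyy[z]z_   (B,z)→(B,y,R)
state=B head=5 tape=zzyyy[z]_   (B,z)→(B,y,R)
state=B head=6 tape=zzyyyy[_]   (B,_)→(B,x,L)
state=B head=5 tape=zzyyy[y]x   (B,y)→(C,z,R)
state=C head=6 tape=zzyyyz[x]   (C,x)→(B,x,L)
state=B head=5 tape=zzyyy[z]x   (B,z)→(B,y,R)
state=B head=6 tape=zzyyyy[x]   (B,x)→(H,x,L)
state=H head=5 tape=zzyyy[y]x
Cell 5 holds y when M halts.

y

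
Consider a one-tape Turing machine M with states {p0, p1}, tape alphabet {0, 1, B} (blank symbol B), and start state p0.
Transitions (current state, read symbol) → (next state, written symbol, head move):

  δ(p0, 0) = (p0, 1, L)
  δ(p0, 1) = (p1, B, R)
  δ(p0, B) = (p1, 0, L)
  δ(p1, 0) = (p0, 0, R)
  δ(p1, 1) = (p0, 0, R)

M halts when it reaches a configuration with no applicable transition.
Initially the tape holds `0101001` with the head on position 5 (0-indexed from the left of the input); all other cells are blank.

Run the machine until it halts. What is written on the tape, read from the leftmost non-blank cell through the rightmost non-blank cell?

state=p0 head=5 tape=01010[0]1BB   (p0,0)→(p0,1,L)
state=p0 head=4 tape=0101[0]11BB   (p0,0)→(p0,1,L)
state=p0 head=3 tape=010[1]111BB   (p0,1)→(p1,B,R)
state=p1 head=4 tape=010B[1]11BB   (p1,1)→(p0,0,R)
state=p0 head=5 tape=010B0[1]1BB   (p0,1)→(p1,B,R)
state=p1 head=6 tape=010B0B[1]BB   (p1,1)→(p0,0,R)
state=p0 head=7 tape=010B0B0[B]B   (p0,B)→(p1,0,L)
state=p1 head=6 tape=010B0B[0]0B   (p1,0)→(p0,0,R)
state=p0 head=7 tape=010B0B0[0]B   (p0,0)→(p0,1,L)
state=p0 head=6 tape=010B0B[0]1B   (p0,0)→(p0,1,L)
state=p0 head=5 tape=010B0[B]11B   (p0,B)→(p1,0,L)
state=p1 head=4 tape=010B[0]011B   (p1,0)→(p0,0,R)
state=p0 head=5 tape=010B0[0]11B   (p0,0)→(p0,1,L)
state=p0 head=4 tape=010B[0]111B   (p0,0)→(p0,1,L)
state=p0 head=3 tape=010[B]1111B   (p0,B)→(p1,0,L)
state=p1 head=2 tape=01[0]01111B   (p1,0)→(p0,0,R)
state=p0 head=3 tape=010[0]1111B   (p0,0)→(p0,1,L)
state=p0 head=2 tape=01[0]11111B   (p0,0)→(p0,1,L)
state=p0 head=1 tape=0[1]111111B   (p0,1)→(p1,B,R)
state=p1 head=2 tape=0B[1]11111B   (p1,1)→(p0,0,R)
state=p0 head=3 tape=0B0[1]1111B   (p0,1)→(p1,B,R)
state=p1 head=4 tape=0B0B[1]111B   (p1,1)→(p0,0,R)
state=p0 head=5 tape=0B0B0[1]11B   (p0,1)→(p1,B,R)
state=p1 head=6 tape=0B0B0B[1]1B   (p1,1)→(p0,0,R)
state=p0 head=7 tape=0B0B0B0[1]B   (p0,1)→(p1,B,R)
state=p1 head=8 tape=0B0B0B0B[B]
The non-blank tape span at halt is 0B0B0B0.

0B0B0B0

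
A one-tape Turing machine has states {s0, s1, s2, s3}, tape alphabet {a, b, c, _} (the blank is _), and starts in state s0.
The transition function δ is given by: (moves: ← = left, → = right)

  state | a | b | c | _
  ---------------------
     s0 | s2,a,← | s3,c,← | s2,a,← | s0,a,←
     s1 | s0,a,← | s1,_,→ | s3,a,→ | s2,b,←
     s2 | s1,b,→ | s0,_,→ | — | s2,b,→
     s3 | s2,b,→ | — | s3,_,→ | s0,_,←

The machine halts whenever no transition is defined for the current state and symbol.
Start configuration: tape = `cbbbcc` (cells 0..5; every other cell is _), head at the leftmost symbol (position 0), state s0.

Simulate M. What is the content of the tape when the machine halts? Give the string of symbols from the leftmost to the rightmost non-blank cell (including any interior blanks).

s0 | _[c]bbbcc_   read c → write a, move ←, go to s2
s2 | [_]abbbcc_   read _ → write b, move →, go to s2
s2 | b[a]bbbcc_   read a → write b, move →, go to s1
s1 | bb[b]bbcc_   read b → write _, move →, go to s1
s1 | bb_[b]bcc_   read b → write _, move →, go to s1
s1 | bb__[b]cc_   read b → write _, move →, go to s1
s1 | bb___[c]c_   read c → write a, move →, go to s3
s3 | bb___a[c]_   read c → write _, move →, go to s3
s3 | bb___a_[_]   read _ → write _, move ←, go to s0
s0 | bb___a[_]_   read _ → write a, move ←, go to s0
s0 | bb___[a]a_   read a → write a, move ←, go to s2
s2 | bb__[_]aa_   read _ → write b, move →, go to s2
s2 | bb__b[a]a_   read a → write b, move →, go to s1
s1 | bb__bb[a]_   read a → write a, move ←, go to s0
s0 | bb__b[b]a_   read b → write c, move ←, go to s3
s3 | bb__[b]ca_
The non-blank tape span at halt is bb__bca.

bb__bca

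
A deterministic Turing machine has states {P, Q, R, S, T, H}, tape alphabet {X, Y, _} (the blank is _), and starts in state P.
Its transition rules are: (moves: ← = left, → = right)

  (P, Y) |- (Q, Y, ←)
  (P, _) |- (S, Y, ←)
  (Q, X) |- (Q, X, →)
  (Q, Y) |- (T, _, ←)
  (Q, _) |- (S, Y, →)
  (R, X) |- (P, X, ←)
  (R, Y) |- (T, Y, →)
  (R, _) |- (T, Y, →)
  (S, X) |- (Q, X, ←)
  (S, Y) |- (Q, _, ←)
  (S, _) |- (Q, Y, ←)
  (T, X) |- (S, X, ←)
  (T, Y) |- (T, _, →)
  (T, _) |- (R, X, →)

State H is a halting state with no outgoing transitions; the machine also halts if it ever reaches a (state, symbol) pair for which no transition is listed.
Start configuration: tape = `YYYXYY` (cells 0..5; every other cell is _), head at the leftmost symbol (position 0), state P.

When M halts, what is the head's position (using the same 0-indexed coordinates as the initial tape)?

-3

P | _____[Y]YYXYY   read Y → write Y, move ←, go to Q
Q | ____[_]YYYXYY   read _ → write Y, move →, go to S
S | ____Y[Y]YYXYY   read Y → write _, move ←, go to Q
Q | ____[Y]_YYXYY   read Y → write _, move ←, go to T
T | ___[_]__YYXYY   read _ → write X, move →, go to R
R | ___X[_]_YYXYY   read _ → write Y, move →, go to T
T | ___XY[_]YYXYY   read _ → write X, move →, go to R
R | ___XYX[Y]YXYY   read Y → write Y, move →, go to T
T | ___XYXY[Y]XYY   read Y → write _, move →, go to T
T | ___XYXY_[X]YY   read X → write X, move ←, go to S
S | ___XYXY[_]XYY   read _ → write Y, move ←, go to Q
Q | ___XYX[Y]YXYY   read Y → write _, move ←, go to T
T | ___XY[X]_YXYY   read X → write X, move ←, go to S
S | ___X[Y]X_YXYY   read Y → write _, move ←, go to Q
Q | ___[X]_X_YXYY   read X → write X, move →, go to Q
Q | ___X[_]X_YXYY   read _ → write Y, move →, go to S
S | ___XY[X]_YXYY   read X → write X, move ←, go to Q
Q | ___X[Y]X_YXYY   read Y → write _, move ←, go to T
T | ___[X]_X_YXYY   read X → write X, move ←, go to S
S | __[_]X_X_YXYY   read _ → write Y, move ←, go to Q
Q | _[_]YX_X_YXYY   read _ → write Y, move →, go to S
S | _Y[Y]X_X_YXYY   read Y → write _, move ←, go to Q
Q | _[Y]_X_X_YXYY   read Y → write _, move ←, go to T
T | [_]__X_X_YXYY   read _ → write X, move →, go to R
R | X[_]_X_X_YXYY   read _ → write Y, move →, go to T
T | XY[_]X_X_YXYY   read _ → write X, move →, go to R
R | XYX[X]_X_YXYY   read X → write X, move ←, go to P
P | XY[X]X_X_YXYY
At halt the head is at cell -3.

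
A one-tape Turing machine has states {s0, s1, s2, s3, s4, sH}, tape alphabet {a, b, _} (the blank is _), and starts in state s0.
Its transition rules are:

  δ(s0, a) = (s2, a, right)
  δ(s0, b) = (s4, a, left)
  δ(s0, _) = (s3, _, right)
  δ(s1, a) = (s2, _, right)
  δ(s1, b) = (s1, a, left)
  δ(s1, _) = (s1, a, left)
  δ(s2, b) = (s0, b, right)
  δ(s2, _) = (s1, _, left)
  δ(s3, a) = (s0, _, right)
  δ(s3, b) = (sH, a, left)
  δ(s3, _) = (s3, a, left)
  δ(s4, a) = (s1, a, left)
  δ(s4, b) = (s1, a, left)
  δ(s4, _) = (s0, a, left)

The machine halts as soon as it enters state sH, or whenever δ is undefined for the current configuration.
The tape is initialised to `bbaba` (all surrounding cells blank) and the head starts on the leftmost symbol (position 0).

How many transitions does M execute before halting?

15

state=s0 head=0 tape=__[b]baba_   (s0,b)→(s4,a,left)
state=s4 head=-1 tape=_[_]ababa_   (s4,_)→(s0,a,left)
state=s0 head=-2 tape=[_]aababa_   (s0,_)→(s3,_,right)
state=s3 head=-1 tape=_[a]ababa_   (s3,a)→(s0,_,right)
state=s0 head=0 tape=__[a]baba_   (s0,a)→(s2,a,right)
state=s2 head=1 tape=__a[b]aba_   (s2,b)→(s0,b,right)
state=s0 head=2 tape=__ab[a]ba_   (s0,a)→(s2,a,right)
state=s2 head=3 tape=__aba[b]a_   (s2,b)→(s0,b,right)
state=s0 head=4 tape=__abab[a]_   (s0,a)→(s2,a,right)
state=s2 head=5 tape=__ababa[_]   (s2,_)→(s1,_,left)
state=s1 head=4 tape=__abab[a]_   (s1,a)→(s2,_,right)
state=s2 head=5 tape=__abab_[_]   (s2,_)→(s1,_,left)
state=s1 head=4 tape=__abab[_]_   (s1,_)→(s1,a,left)
state=s1 head=3 tape=__aba[b]a_   (s1,b)→(s1,a,left)
state=s1 head=2 tape=__ab[a]aa_   (s1,a)→(s2,_,right)
state=s2 head=3 tape=__ab_[a]a_
M halts after 15 transitions.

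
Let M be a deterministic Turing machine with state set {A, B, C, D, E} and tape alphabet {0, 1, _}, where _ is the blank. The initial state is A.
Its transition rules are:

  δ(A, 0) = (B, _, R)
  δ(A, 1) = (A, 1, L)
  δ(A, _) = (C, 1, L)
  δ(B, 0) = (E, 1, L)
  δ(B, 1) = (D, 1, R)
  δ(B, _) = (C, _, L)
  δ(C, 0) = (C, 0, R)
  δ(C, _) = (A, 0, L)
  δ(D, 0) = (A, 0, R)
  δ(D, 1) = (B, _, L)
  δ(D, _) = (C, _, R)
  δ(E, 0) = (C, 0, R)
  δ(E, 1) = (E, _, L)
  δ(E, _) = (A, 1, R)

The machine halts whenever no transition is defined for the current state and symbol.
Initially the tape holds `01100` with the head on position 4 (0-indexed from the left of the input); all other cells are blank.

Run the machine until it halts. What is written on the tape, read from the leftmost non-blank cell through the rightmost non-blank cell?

A | 0110[0]_   read 0 → write _, move R, go to B
B | 0110_[_]   read _ → write _, move L, go to C
C | 0110[_]_   read _ → write 0, move L, go to A
A | 011[0]0_   read 0 → write _, move R, go to B
B | 011_[0]_   read 0 → write 1, move L, go to E
E | 011[_]1_   read _ → write 1, move R, go to A
A | 0111[1]_   read 1 → write 1, move L, go to A
A | 011[1]1_   read 1 → write 1, move L, go to A
A | 01[1]11_   read 1 → write 1, move L, go to A
A | 0[1]111_   read 1 → write 1, move L, go to A
A | [0]1111_   read 0 → write _, move R, go to B
B | _[1]111_   read 1 → write 1, move R, go to D
D | _1[1]11_   read 1 → write _, move L, go to B
B | _[1]_11_   read 1 → write 1, move R, go to D
D | _1[_]11_   read _ → write _, move R, go to C
C | _1_[1]1_
The non-blank tape span at halt is 1_11.

1_11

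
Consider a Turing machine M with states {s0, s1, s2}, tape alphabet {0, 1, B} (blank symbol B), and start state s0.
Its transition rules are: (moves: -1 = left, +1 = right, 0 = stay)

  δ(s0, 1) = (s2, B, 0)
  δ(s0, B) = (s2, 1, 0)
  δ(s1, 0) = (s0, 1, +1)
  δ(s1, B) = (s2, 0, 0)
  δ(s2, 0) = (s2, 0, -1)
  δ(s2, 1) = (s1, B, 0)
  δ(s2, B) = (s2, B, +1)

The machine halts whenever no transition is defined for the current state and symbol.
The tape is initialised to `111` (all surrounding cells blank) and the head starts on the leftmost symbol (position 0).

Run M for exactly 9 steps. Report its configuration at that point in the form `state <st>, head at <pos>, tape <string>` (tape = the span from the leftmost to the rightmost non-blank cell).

state s2, head at 0, tape 01

state=s0 head=0 tape=[1]11   (s0,1)→(s2,B,0)
state=s2 head=0 tape=[B]11   (s2,B)→(s2,B,+1)
state=s2 head=1 tape=B[1]1   (s2,1)→(s1,B,0)
state=s1 head=1 tape=B[B]1   (s1,B)→(s2,0,0)
state=s2 head=1 tape=B[0]1   (s2,0)→(s2,0,-1)
state=s2 head=0 tape=[B]01   (s2,B)→(s2,B,+1)
state=s2 head=1 tape=B[0]1   (s2,0)→(s2,0,-1)
state=s2 head=0 tape=[B]01   (s2,B)→(s2,B,+1)
state=s2 head=1 tape=B[0]1   (s2,0)→(s2,0,-1)
state=s2 head=0 tape=[B]01
After 9 steps: state s2, head at 0, tape 01.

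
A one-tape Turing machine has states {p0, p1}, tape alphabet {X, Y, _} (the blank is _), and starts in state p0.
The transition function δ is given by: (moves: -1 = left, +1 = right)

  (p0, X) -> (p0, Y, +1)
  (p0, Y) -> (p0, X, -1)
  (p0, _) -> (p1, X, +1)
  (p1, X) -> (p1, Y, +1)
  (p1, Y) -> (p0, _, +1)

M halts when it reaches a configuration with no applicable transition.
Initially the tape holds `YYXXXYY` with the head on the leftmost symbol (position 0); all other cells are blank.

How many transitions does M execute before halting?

18

state=p0 head=0 tape=_[Y]YXXXYY__   (p0,Y)→(p0,X,-1)
state=p0 head=-1 tape=[_]XYXXXYY__   (p0,_)→(p1,X,+1)
state=p1 head=0 tape=X[X]YXXXYY__   (p1,X)→(p1,Y,+1)
state=p1 head=1 tape=XY[Y]XXXYY__   (p1,Y)→(p0,_,+1)
state=p0 head=2 tape=XY_[X]XXYY__   (p0,X)→(p0,Y,+1)
state=p0 head=3 tape=XY_Y[X]XYY__   (p0,X)→(p0,Y,+1)
state=p0 head=4 tape=XY_YY[X]YY__   (p0,X)→(p0,Y,+1)
state=p0 head=5 tape=XY_YYY[Y]Y__   (p0,Y)→(p0,X,-1)
state=p0 head=4 tape=XY_YY[Y]XY__   (p0,Y)→(p0,X,-1)
state=p0 head=3 tape=XY_Y[Y]XXY__   (p0,Y)→(p0,X,-1)
state=p0 head=2 tape=XY_[Y]XXXY__   (p0,Y)→(p0,X,-1)
state=p0 head=1 tape=XY[_]XXXXY__   (p0,_)→(p1,X,+1)
state=p1 head=2 tape=XYX[X]XXXY__   (p1,X)→(p1,Y,+1)
state=p1 head=3 tape=XYXY[X]XXY__   (p1,X)→(p1,Y,+1)
state=p1 head=4 tape=XYXYY[X]XY__   (p1,X)→(p1,Y,+1)
state=p1 head=5 tape=XYXYYY[X]Y__   (p1,X)→(p1,Y,+1)
state=p1 head=6 tape=XYXYYYY[Y]__   (p1,Y)→(p0,_,+1)
state=p0 head=7 tape=XYXYYYY_[_]_   (p0,_)→(p1,X,+1)
state=p1 head=8 tape=XYXYYYY_X[_]
M halts after 18 transitions.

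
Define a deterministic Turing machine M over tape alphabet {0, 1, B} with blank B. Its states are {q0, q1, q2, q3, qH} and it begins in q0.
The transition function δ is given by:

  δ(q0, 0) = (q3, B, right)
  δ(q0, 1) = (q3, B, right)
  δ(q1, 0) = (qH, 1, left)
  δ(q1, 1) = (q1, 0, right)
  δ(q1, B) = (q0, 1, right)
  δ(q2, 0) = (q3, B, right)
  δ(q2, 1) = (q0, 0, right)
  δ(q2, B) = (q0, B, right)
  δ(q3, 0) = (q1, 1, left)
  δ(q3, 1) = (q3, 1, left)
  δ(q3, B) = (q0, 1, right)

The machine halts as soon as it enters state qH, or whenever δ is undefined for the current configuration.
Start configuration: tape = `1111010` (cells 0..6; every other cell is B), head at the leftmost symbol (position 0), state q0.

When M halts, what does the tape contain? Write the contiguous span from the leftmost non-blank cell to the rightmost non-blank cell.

q0 | [1]111010BB   read 1 → write B, move right, go to q3
q3 | B[1]11010BB   read 1 → write 1, move left, go to q3
q3 | [B]111010BB   read B → write 1, move right, go to q0
q0 | 1[1]11010BB   read 1 → write B, move right, go to q3
q3 | 1B[1]1010BB   read 1 → write 1, move left, go to q3
q3 | 1[B]11010BB   read B → write 1, move right, go to q0
q0 | 11[1]1010BB   read 1 → write B, move right, go to q3
q3 | 11B[1]010BB   read 1 → write 1, move left, go to q3
q3 | 11[B]1010BB   read B → write 1, move right, go to q0
q0 | 111[1]010BB   read 1 → write B, move right, go to q3
q3 | 111B[0]10BB   read 0 → write 1, move left, go to q1
q1 | 111[B]110BB   read B → write 1, move right, go to q0
q0 | 1111[1]10BB   read 1 → write B, move right, go to q3
q3 | 1111B[1]0BB   read 1 → write 1, move left, go to q3
q3 | 1111[B]10BB   read B → write 1, move right, go to q0
q0 | 11111[1]0BB   read 1 → write B, move right, go to q3
q3 | 11111B[0]BB   read 0 → write 1, move left, go to q1
q1 | 11111[B]1BB   read B → write 1, move right, go to q0
q0 | 111111[1]BB   read 1 → write B, move right, go to q3
q3 | 111111B[B]B   read B → write 1, move right, go to q0
q0 | 111111B1[B]
The non-blank tape span at halt is 111111B1.

111111B1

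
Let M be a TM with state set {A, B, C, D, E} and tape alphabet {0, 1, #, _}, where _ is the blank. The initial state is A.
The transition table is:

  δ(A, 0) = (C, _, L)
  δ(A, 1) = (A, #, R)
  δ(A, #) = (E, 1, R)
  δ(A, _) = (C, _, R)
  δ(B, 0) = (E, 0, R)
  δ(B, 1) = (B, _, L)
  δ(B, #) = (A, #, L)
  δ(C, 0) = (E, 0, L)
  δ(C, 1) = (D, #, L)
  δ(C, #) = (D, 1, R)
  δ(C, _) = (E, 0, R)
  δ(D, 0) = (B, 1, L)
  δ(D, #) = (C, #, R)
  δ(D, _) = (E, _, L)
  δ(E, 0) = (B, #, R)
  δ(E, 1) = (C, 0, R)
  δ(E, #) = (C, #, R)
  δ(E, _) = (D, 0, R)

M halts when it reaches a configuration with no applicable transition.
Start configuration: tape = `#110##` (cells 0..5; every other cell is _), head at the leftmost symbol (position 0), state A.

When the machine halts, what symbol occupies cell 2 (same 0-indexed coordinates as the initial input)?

state=A head=0 tape=_[#]110##   (A,#)→(E,1,R)
state=E head=1 tape=_1[1]10##   (E,1)→(C,0,R)
state=C head=2 tape=_10[1]0##   (C,1)→(D,#,L)
state=D head=1 tape=_1[0]#0##   (D,0)→(B,1,L)
state=B head=0 tape=_[1]1#0##   (B,1)→(B,_,L)
state=B head=-1 tape=[_]_1#0##
Cell 2 holds # when M halts.

#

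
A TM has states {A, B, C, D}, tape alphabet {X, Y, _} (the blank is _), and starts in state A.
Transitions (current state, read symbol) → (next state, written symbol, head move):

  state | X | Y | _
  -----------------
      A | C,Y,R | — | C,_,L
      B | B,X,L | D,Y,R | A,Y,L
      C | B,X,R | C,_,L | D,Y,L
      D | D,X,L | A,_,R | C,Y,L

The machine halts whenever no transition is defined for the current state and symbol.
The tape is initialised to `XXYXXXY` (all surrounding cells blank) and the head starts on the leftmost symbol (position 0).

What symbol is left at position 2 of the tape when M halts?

_

A | [X]XYXXXY_   read X → write Y, move R, go to C
C | Y[X]YXXXY_   read X → write X, move R, go to B
B | YX[Y]XXXY_   read Y → write Y, move R, go to D
D | YXY[X]XXY_   read X → write X, move L, go to D
D | YX[Y]XXXY_   read Y → write _, move R, go to A
A | YX_[X]XXY_   read X → write Y, move R, go to C
C | YX_Y[X]XY_   read X → write X, move R, go to B
B | YX_YX[X]Y_   read X → write X, move L, go to B
B | YX_Y[X]XY_   read X → write X, move L, go to B
B | YX_[Y]XXY_   read Y → write Y, move R, go to D
D | YX_Y[X]XY_   read X → write X, move L, go to D
D | YX_[Y]XXY_   read Y → write _, move R, go to A
A | YX__[X]XY_   read X → write Y, move R, go to C
C | YX__Y[X]Y_   read X → write X, move R, go to B
B | YX__YX[Y]_   read Y → write Y, move R, go to D
D | YX__YXY[_]   read _ → write Y, move L, go to C
C | YX__YX[Y]Y   read Y → write _, move L, go to C
C | YX__Y[X]_Y   read X → write X, move R, go to B
B | YX__YX[_]Y   read _ → write Y, move L, go to A
A | YX__Y[X]YY   read X → write Y, move R, go to C
C | YX__YY[Y]Y   read Y → write _, move L, go to C
C | YX__Y[Y]_Y   read Y → write _, move L, go to C
C | YX__[Y]__Y   read Y → write _, move L, go to C
C | YX_[_]___Y   read _ → write Y, move L, go to D
D | YX[_]Y___Y   read _ → write Y, move L, go to C
C | Y[X]YY___Y   read X → write X, move R, go to B
B | YX[Y]Y___Y   read Y → write Y, move R, go to D
D | YXY[Y]___Y   read Y → write _, move R, go to A
A | YXY_[_]__Y   read _ → write _, move L, go to C
C | YXY[_]___Y   read _ → write Y, move L, go to D
D | YX[Y]Y___Y   read Y → write _, move R, go to A
A | YX_[Y]___Y
Cell 2 holds _ when M halts.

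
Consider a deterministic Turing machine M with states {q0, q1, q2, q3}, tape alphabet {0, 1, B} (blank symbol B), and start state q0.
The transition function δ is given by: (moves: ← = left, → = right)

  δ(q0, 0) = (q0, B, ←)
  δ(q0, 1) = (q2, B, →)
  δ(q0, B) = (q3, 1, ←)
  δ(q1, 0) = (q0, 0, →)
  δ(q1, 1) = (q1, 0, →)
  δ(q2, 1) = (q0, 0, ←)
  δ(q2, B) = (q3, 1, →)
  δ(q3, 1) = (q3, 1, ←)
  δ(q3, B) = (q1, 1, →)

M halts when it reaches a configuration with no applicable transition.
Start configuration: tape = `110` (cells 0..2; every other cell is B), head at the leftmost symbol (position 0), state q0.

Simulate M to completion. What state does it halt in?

state=q0 head=0 tape=B[1]10   (q0,1)→(q2,B,→)
state=q2 head=1 tape=BB[1]0   (q2,1)→(q0,0,←)
state=q0 head=0 tape=B[B]00   (q0,B)→(q3,1,←)
state=q3 head=-1 tape=[B]100   (q3,B)→(q1,1,→)
state=q1 head=0 tape=1[1]00   (q1,1)→(q1,0,→)
state=q1 head=1 tape=10[0]0   (q1,0)→(q0,0,→)
state=q0 head=2 tape=100[0]   (q0,0)→(q0,B,←)
state=q0 head=1 tape=10[0]B   (q0,0)→(q0,B,←)
state=q0 head=0 tape=1[0]BB   (q0,0)→(q0,B,←)
state=q0 head=-1 tape=[1]BBB   (q0,1)→(q2,B,→)
state=q2 head=0 tape=B[B]BB   (q2,B)→(q3,1,→)
state=q3 head=1 tape=B1[B]B   (q3,B)→(q1,1,→)
state=q1 head=2 tape=B11[B]
No transition is defined for (q1, B); M halts in state q1.

q1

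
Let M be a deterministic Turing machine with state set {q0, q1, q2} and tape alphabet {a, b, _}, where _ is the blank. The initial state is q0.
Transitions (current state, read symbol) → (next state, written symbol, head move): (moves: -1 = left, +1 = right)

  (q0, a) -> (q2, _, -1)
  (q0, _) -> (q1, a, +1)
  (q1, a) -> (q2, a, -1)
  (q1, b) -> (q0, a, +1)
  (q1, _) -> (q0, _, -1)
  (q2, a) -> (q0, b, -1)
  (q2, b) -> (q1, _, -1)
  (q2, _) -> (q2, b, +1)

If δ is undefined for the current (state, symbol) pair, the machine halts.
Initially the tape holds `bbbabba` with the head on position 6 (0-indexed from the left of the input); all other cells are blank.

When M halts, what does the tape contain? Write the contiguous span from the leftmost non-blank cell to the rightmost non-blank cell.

state=q0 head=6 tape=bbbabb[a]   (q0,a)→(q2,_,-1)
state=q2 head=5 tape=bbbab[b]_   (q2,b)→(q1,_,-1)
state=q1 head=4 tape=bbba[b]__   (q1,b)→(q0,a,+1)
state=q0 head=5 tape=bbbaa[_]_   (q0,_)→(q1,a,+1)
state=q1 head=6 tape=bbbaaa[_]   (q1,_)→(q0,_,-1)
state=q0 head=5 tape=bbbaa[a]_   (q0,a)→(q2,_,-1)
state=q2 head=4 tape=bbba[a]__   (q2,a)→(q0,b,-1)
state=q0 head=3 tape=bbb[a]b__   (q0,a)→(q2,_,-1)
state=q2 head=2 tape=bb[b]_b__   (q2,b)→(q1,_,-1)
state=q1 head=1 tape=b[b]__b__   (q1,b)→(q0,a,+1)
state=q0 head=2 tape=ba[_]_b__   (q0,_)→(q1,a,+1)
state=q1 head=3 tape=baa[_]b__   (q1,_)→(q0,_,-1)
state=q0 head=2 tape=ba[a]_b__   (q0,a)→(q2,_,-1)
state=q2 head=1 tape=b[a]__b__   (q2,a)→(q0,b,-1)
state=q0 head=0 tape=[b]b__b__
The non-blank tape span at halt is bb__b.

bb__b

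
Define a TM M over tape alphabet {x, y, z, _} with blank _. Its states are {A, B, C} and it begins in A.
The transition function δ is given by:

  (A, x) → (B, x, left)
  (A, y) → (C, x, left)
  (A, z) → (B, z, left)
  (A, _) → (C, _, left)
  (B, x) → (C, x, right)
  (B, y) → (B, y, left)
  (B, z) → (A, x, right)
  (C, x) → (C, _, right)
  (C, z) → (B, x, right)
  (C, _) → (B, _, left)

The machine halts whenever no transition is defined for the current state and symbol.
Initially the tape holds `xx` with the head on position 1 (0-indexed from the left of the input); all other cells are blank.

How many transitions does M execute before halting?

4

A | x[x]_   read x → write x, move left, go to B
B | [x]x_   read x → write x, move right, go to C
C | x[x]_   read x → write _, move right, go to C
C | x_[_]   read _ → write _, move left, go to B
B | x[_]_
M halts after 4 transitions.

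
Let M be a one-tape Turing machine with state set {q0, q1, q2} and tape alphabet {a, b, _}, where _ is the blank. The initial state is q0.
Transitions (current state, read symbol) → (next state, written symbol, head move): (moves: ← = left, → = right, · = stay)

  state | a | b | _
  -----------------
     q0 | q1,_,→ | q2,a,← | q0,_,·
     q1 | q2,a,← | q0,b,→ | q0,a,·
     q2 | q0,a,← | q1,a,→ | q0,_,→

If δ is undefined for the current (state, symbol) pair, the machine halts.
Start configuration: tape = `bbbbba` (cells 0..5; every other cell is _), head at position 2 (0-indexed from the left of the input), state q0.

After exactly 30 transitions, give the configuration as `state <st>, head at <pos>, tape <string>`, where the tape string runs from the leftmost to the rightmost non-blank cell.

state q0, head at 2, tape aaa

state=q0 head=2 tape=_bb[b]bba   (q0,b)→(q2,a,←)
state=q2 head=1 tape=_b[b]abba   (q2,b)→(q1,a,→)
state=q1 head=2 tape=_ba[a]bba   (q1,a)→(q2,a,←)
state=q2 head=1 tape=_b[a]abba   (q2,a)→(q0,a,←)
state=q0 head=0 tape=_[b]aabba   (q0,b)→(q2,a,←)
state=q2 head=-1 tape=[_]aaabba   (q2,_)→(q0,_,→)
state=q0 head=0 tape=_[a]aabba   (q0,a)→(q1,_,→)
state=q1 head=1 tape=__[a]abba   (q1,a)→(q2,a,←)
state=q2 head=0 tape=_[_]aabba   (q2,_)→(q0,_,→)
state=q0 head=1 tape=__[a]abba   (q0,a)→(q1,_,→)
state=q1 head=2 tape=___[a]bba   (q1,a)→(q2,a,←)
state=q2 head=1 tape=__[_]abba   (q2,_)→(q0,_,→)
state=q0 head=2 tape=___[a]bba   (q0,a)→(q1,_,→)
state=q1 head=3 tape=____[b]ba   (q1,b)→(q0,b,→)
state=q0 head=4 tape=____b[b]a   (q0,b)→(q2,a,←)
state=q2 head=3 tape=____[b]aa   (q2,b)→(q1,a,→)
state=q1 head=4 tape=____a[a]a   (q1,a)→(q2,a,←)
state=q2 head=3 tape=____[a]aa   (q2,a)→(q0,a,←)
state=q0 head=2 tape=___[_]aaa   (q0,_)→(q0,_,·)
state=q0 head=2 tape=___[_]aaa   (q0,_)→(q0,_,·)
state=q0 head=2 tape=___[_]aaa   (q0,_)→(q0,_,·)
state=q0 head=2 tape=___[_]aaa   (q0,_)→(q0,_,·)
state=q0 head=2 tape=___[_]aaa   (q0,_)→(q0,_,·)
state=q0 head=2 tape=___[_]aaa   (q0,_)→(q0,_,·)
state=q0 head=2 tape=___[_]aaa   (q0,_)→(q0,_,·)
state=q0 head=2 tape=___[_]aaa   (q0,_)→(q0,_,·)
state=q0 head=2 tape=___[_]aaa   (q0,_)→(q0,_,·)
state=q0 head=2 tape=___[_]aaa   (q0,_)→(q0,_,·)
state=q0 head=2 tape=___[_]aaa   (q0,_)→(q0,_,·)
state=q0 head=2 tape=___[_]aaa   (q0,_)→(q0,_,·)
state=q0 head=2 tape=___[_]aaa
After 30 steps: state q0, head at 2, tape aaa.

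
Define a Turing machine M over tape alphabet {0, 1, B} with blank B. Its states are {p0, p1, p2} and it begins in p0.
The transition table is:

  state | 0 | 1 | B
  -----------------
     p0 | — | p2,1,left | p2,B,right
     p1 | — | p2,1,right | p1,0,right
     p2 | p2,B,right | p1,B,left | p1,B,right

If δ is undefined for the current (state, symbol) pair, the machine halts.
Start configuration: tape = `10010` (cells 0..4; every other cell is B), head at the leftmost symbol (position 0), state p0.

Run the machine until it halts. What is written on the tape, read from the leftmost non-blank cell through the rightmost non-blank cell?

1B000

p0 | B[1]0010   read 1 → write 1, move left, go to p2
p2 | [B]10010   read B → write B, move right, go to p1
p1 | B[1]0010   read 1 → write 1, move right, go to p2
p2 | B1[0]010   read 0 → write B, move right, go to p2
p2 | B1B[0]10   read 0 → write B, move right, go to p2
p2 | B1BB[1]0   read 1 → write B, move left, go to p1
p1 | B1B[B]B0   read B → write 0, move right, go to p1
p1 | B1B0[B]0   read B → write 0, move right, go to p1
p1 | B1B00[0]
The non-blank tape span at halt is 1B000.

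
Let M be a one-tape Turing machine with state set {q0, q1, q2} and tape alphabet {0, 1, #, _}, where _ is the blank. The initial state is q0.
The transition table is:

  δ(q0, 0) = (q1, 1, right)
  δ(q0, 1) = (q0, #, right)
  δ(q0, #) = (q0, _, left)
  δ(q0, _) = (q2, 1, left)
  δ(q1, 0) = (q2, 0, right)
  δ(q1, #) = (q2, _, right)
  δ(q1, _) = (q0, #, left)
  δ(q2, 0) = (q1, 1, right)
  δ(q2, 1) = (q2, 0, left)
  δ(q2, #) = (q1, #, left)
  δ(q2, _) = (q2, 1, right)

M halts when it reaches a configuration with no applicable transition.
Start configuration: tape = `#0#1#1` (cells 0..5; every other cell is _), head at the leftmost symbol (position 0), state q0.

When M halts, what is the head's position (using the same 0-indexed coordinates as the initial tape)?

state=q0 head=0 tape=___[#]0#1#1_   (q0,#)→(q0,_,left)
state=q0 head=-1 tape=__[_]_0#1#1_   (q0,_)→(q2,1,left)
state=q2 head=-2 tape=_[_]1_0#1#1_   (q2,_)→(q2,1,right)
state=q2 head=-1 tape=_1[1]_0#1#1_   (q2,1)→(q2,0,left)
state=q2 head=-2 tape=_[1]0_0#1#1_   (q2,1)→(q2,0,left)
state=q2 head=-3 tape=[_]00_0#1#1_   (q2,_)→(q2,1,right)
state=q2 head=-2 tape=1[0]0_0#1#1_   (q2,0)→(q1,1,right)
state=q1 head=-1 tape=11[0]_0#1#1_   (q1,0)→(q2,0,right)
state=q2 head=0 tape=110[_]0#1#1_   (q2,_)→(q2,1,right)
state=q2 head=1 tape=1101[0]#1#1_   (q2,0)→(q1,1,right)
state=q1 head=2 tape=11011[#]1#1_   (q1,#)→(q2,_,right)
state=q2 head=3 tape=11011_[1]#1_   (q2,1)→(q2,0,left)
state=q2 head=2 tape=11011[_]0#1_   (q2,_)→(q2,1,right)
state=q2 head=3 tape=110111[0]#1_   (q2,0)→(q1,1,right)
state=q1 head=4 tape=1101111[#]1_   (q1,#)→(q2,_,right)
state=q2 head=5 tape=1101111_[1]_   (q2,1)→(q2,0,left)
state=q2 head=4 tape=1101111[_]0_   (q2,_)→(q2,1,right)
state=q2 head=5 tape=11011111[0]_   (q2,0)→(q1,1,right)
state=q1 head=6 tape=110111111[_]   (q1,_)→(q0,#,left)
state=q0 head=5 tape=11011111[1]#   (q0,1)→(q0,#,right)
state=q0 head=6 tape=11011111#[#]   (q0,#)→(q0,_,left)
state=q0 head=5 tape=11011111[#]_   (q0,#)→(q0,_,left)
state=q0 head=4 tape=1101111[1]__   (q0,1)→(q0,#,right)
state=q0 head=5 tape=1101111#[_]_   (q0,_)→(q2,1,left)
state=q2 head=4 tape=1101111[#]1_   (q2,#)→(q1,#,left)
state=q1 head=3 tape=110111[1]#1_
At halt the head is at cell 3.

3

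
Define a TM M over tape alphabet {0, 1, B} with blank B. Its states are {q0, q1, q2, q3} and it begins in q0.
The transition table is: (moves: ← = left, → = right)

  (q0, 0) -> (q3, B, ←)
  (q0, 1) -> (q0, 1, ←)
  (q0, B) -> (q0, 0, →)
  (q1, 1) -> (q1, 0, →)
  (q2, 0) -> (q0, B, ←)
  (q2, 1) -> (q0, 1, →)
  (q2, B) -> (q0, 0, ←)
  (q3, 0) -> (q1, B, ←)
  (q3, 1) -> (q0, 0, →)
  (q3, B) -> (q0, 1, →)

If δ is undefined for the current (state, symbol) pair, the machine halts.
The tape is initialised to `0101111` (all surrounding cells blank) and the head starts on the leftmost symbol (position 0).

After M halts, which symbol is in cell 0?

B

state=q0 head=0 tape=BB[0]101111   (q0,0)→(q3,B,←)
state=q3 head=-1 tape=B[B]B101111   (q3,B)→(q0,1,→)
state=q0 head=0 tape=B1[B]101111   (q0,B)→(q0,0,→)
state=q0 head=1 tape=B10[1]01111   (q0,1)→(q0,1,←)
state=q0 head=0 tape=B1[0]101111   (q0,0)→(q3,B,←)
state=q3 head=-1 tape=B[1]B101111   (q3,1)→(q0,0,→)
state=q0 head=0 tape=B0[B]101111   (q0,B)→(q0,0,→)
state=q0 head=1 tape=B00[1]01111   (q0,1)→(q0,1,←)
state=q0 head=0 tape=B0[0]101111   (q0,0)→(q3,B,←)
state=q3 head=-1 tape=B[0]B101111   (q3,0)→(q1,B,←)
state=q1 head=-2 tape=[B]BB101111
Cell 0 holds B when M halts.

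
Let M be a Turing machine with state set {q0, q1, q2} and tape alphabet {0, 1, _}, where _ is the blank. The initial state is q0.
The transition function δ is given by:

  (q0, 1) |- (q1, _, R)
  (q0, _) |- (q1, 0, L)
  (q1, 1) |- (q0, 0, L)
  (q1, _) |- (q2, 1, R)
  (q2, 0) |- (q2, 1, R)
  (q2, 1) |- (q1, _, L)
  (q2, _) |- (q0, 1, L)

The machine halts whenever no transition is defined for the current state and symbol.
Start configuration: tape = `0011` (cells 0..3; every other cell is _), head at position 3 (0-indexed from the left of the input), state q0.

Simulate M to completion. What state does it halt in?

q1

q0 | 001[1]___   read 1 → write _, move R, go to q1
q1 | 001_[_]__   read _ → write 1, move R, go to q2
q2 | 001_1[_]_   read _ → write 1, move L, go to q0
q0 | 001_[1]1_   read 1 → write _, move R, go to q1
q1 | 001__[1]_   read 1 → write 0, move L, go to q0
q0 | 001_[_]0_   read _ → write 0, move L, go to q1
q1 | 001[_]00_   read _ → write 1, move R, go to q2
q2 | 0011[0]0_   read 0 → write 1, move R, go to q2
q2 | 00111[0]_   read 0 → write 1, move R, go to q2
q2 | 001111[_]   read _ → write 1, move L, go to q0
q0 | 00111[1]1   read 1 → write _, move R, go to q1
q1 | 00111_[1]   read 1 → write 0, move L, go to q0
q0 | 00111[_]0   read _ → write 0, move L, go to q1
q1 | 0011[1]00   read 1 → write 0, move L, go to q0
q0 | 001[1]000   read 1 → write _, move R, go to q1
q1 | 001_[0]00
No transition is defined for (q1, 0); M halts in state q1.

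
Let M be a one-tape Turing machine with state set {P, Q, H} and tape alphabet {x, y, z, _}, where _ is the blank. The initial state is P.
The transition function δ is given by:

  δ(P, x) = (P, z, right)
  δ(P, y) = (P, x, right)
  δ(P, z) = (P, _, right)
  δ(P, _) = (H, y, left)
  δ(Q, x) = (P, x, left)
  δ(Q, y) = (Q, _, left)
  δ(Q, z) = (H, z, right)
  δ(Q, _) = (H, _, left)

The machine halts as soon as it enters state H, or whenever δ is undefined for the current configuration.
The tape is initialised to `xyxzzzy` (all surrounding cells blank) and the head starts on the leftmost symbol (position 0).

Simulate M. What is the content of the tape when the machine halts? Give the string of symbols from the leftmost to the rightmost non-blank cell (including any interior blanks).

zxz___xy

P | [x]yxzzzy_   read x → write z, move right, go to P
P | z[y]xzzzy_   read y → write x, move right, go to P
P | zx[x]zzzy_   read x → write z, move right, go to P
P | zxz[z]zzy_   read z → write _, move right, go to P
P | zxz_[z]zy_   read z → write _, move right, go to P
P | zxz__[z]y_   read z → write _, move right, go to P
P | zxz___[y]_   read y → write x, move right, go to P
P | zxz___x[_]   read _ → write y, move left, go to H
H | zxz___[x]y
The non-blank tape span at halt is zxz___xy.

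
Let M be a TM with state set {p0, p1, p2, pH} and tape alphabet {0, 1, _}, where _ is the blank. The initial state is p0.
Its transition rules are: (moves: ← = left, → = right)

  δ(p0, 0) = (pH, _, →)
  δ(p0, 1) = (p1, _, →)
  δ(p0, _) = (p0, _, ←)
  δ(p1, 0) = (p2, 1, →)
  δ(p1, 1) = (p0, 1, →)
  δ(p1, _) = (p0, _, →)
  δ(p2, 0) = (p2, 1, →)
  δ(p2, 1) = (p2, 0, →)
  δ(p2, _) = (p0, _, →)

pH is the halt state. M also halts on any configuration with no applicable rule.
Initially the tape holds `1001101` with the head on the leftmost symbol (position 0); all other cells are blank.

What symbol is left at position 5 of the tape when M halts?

1

state=p0 head=0 tape=[1]001101__   (p0,1)→(p1,_,→)
state=p1 head=1 tape=_[0]01101__   (p1,0)→(p2,1,→)
state=p2 head=2 tape=_1[0]1101__   (p2,0)→(p2,1,→)
state=p2 head=3 tape=_11[1]101__   (p2,1)→(p2,0,→)
state=p2 head=4 tape=_110[1]01__   (p2,1)→(p2,0,→)
state=p2 head=5 tape=_1100[0]1__   (p2,0)→(p2,1,→)
state=p2 head=6 tape=_11001[1]__   (p2,1)→(p2,0,→)
state=p2 head=7 tape=_110010[_]_   (p2,_)→(p0,_,→)
state=p0 head=8 tape=_110010_[_]   (p0,_)→(p0,_,←)
state=p0 head=7 tape=_110010[_]_   (p0,_)→(p0,_,←)
state=p0 head=6 tape=_11001[0]__   (p0,0)→(pH,_,→)
state=pH head=7 tape=_11001_[_]_
Cell 5 holds 1 when M halts.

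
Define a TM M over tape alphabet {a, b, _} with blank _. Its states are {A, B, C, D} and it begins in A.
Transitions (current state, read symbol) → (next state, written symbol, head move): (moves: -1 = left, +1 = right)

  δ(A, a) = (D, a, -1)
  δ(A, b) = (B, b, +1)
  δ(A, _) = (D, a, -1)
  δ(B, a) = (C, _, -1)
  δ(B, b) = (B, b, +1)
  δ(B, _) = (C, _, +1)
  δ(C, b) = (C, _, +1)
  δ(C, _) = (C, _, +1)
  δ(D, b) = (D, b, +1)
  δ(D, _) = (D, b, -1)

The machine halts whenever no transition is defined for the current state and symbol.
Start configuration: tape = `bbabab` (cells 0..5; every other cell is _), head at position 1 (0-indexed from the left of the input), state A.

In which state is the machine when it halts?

A | b[b]abab   read b → write b, move +1, go to B
B | bb[a]bab   read a → write _, move -1, go to C
C | b[b]_bab   read b → write _, move +1, go to C
C | b_[_]bab   read _ → write _, move +1, go to C
C | b__[b]ab   read b → write _, move +1, go to C
C | b___[a]b
No transition is defined for (C, a); M halts in state C.

C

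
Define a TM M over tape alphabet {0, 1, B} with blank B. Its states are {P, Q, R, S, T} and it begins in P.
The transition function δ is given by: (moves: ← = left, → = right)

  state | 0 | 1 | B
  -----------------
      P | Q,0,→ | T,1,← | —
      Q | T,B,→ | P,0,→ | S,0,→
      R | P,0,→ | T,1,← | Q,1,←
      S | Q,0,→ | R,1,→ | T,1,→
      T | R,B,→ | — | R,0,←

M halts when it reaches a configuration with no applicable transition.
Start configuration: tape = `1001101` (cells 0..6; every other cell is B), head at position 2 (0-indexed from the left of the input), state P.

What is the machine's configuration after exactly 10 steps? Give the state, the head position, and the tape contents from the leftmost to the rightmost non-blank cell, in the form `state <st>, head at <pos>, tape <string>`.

state Q, head at 6, tape 1000001

P | 10[0]1101   read 0 → write 0, move →, go to Q
Q | 100[1]101   read 1 → write 0, move →, go to P
P | 1000[1]01   read 1 → write 1, move ←, go to T
T | 100[0]101   read 0 → write B, move →, go to R
R | 100B[1]01   read 1 → write 1, move ←, go to T
T | 100[B]101   read B → write 0, move ←, go to R
R | 10[0]0101   read 0 → write 0, move →, go to P
P | 100[0]101   read 0 → write 0, move →, go to Q
Q | 1000[1]01   read 1 → write 0, move →, go to P
P | 10000[0]1   read 0 → write 0, move →, go to Q
Q | 100000[1]
After 10 steps: state Q, head at 6, tape 1000001.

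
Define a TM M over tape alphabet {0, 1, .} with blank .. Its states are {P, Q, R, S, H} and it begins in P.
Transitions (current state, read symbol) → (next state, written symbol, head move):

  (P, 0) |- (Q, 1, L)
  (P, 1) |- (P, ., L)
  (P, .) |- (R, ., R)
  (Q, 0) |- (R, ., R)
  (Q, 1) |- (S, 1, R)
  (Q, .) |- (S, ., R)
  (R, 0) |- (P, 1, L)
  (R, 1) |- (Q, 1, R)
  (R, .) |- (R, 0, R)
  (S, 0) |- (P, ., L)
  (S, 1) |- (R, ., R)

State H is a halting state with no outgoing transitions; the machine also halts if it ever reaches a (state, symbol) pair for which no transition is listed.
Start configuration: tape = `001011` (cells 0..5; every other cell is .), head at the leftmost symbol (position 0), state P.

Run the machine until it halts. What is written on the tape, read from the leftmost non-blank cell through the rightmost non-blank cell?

00011

state=P head=0 tape=.[0]01011.   (P,0)→(Q,1,L)
state=Q head=-1 tape=[.]101011.   (Q,.)→(S,.,R)
state=S head=0 tape=.[1]01011.   (S,1)→(R,.,R)
state=R head=1 tape=..[0]1011.   (R,0)→(P,1,L)
state=P head=0 tape=.[.]11011.   (P,.)→(R,.,R)
state=R head=1 tape=..[1]1011.   (R,1)→(Q,1,R)
state=Q head=2 tape=..1[1]011.   (Q,1)→(S,1,R)
state=S head=3 tape=..11[0]11.   (S,0)→(P,.,L)
state=P head=2 tape=..1[1].11.   (P,1)→(P,.,L)
state=P head=1 tape=..[1]..11.   (P,1)→(P,.,L)
state=P head=0 tape=.[.]...11.   (P,.)→(R,.,R)
state=R head=1 tape=..[.]..11.   (R,.)→(R,0,R)
state=R head=2 tape=..0[.].11.   (R,.)→(R,0,R)
state=R head=3 tape=..00[.]11.   (R,.)→(R,0,R)
state=R head=4 tape=..000[1]1.   (R,1)→(Q,1,R)
state=Q head=5 tape=..0001[1].   (Q,1)→(S,1,R)
state=S head=6 tape=..00011[.]
The non-blank tape span at halt is 00011.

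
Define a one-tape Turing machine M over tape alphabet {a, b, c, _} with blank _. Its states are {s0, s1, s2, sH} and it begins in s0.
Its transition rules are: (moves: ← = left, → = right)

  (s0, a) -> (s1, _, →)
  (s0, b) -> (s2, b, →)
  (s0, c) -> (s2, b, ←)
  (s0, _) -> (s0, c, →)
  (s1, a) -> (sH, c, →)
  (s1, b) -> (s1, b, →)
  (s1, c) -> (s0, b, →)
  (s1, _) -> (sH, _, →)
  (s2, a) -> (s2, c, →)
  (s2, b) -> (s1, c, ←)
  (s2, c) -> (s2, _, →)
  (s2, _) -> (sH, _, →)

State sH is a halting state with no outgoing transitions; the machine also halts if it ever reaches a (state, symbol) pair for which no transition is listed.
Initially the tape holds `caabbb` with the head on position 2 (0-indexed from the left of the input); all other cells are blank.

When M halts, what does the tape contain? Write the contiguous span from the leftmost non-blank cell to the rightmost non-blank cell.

ca_bbb

state=s0 head=2 tape=ca[a]bbb__   (s0,a)→(s1,_,→)
state=s1 head=3 tape=ca_[b]bb__   (s1,b)→(s1,b,→)
state=s1 head=4 tape=ca_b[b]b__   (s1,b)→(s1,b,→)
state=s1 head=5 tape=ca_bb[b]__   (s1,b)→(s1,b,→)
state=s1 head=6 tape=ca_bbb[_]_   (s1,_)→(sH,_,→)
state=sH head=7 tape=ca_bbb_[_]
The non-blank tape span at halt is ca_bbb.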